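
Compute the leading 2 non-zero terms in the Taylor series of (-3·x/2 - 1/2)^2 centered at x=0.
3·x/2 + 1/4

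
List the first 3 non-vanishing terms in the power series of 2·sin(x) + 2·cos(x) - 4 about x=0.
-x^2 + 2·x - 2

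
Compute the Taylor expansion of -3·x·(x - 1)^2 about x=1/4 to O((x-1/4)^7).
-27/64 - 9·(x - 1/4)/16 + 15·(x - 1/4)^2/4 - 3·(x - 1/4)^3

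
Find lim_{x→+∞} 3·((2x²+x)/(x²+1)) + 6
Evaluate the dominant behaviour as x → +∞; each term tends to a finite value or vanishes.
Limit = 12.

Final answer: 12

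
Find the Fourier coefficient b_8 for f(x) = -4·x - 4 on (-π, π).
b_8 = (1/π) ∫_{-π}^{π} f(x)·sin(8x) dx.
Evaluate the integral (use parity and integration by parts as needed): b_8 = 1.

Final answer: 1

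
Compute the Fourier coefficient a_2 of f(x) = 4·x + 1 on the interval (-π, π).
a_2 = (1/π) ∫_{-π}^{π} f(x)·cos(2x) dx.
Evaluate the integral (use parity and integration by parts as needed): a_2 = 0.

Final answer: 0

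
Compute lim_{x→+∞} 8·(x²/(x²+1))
Evaluate the dominant behaviour as x → +∞; each term tends to a finite value or vanishes.
Limit = 8.

Final answer: 8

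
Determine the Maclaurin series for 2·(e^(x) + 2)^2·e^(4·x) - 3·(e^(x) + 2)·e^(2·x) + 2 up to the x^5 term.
15941·x^5/40 + 9301·x^4/24 + 605·x^3/2 + 349·x^2/2 + 63·x + 11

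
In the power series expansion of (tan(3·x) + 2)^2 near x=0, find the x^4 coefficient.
Expand to order 4: (tan(3·x) + 2)^2 = 54·x^4 + 36·x^3 + 9·x^2 + 12·x + 4 + O(x^5).
The coefficient of x^4 is 54.

Final answer: 54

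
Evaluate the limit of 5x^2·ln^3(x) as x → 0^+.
This is a 0·∞ indeterminate form at x → 0⁺.
Rewrite the product as 5·ln^3(x) / x^(-2) and apply L'Hôpital, or use the standard hierarchy x^(-2) ≫ |ln x|^3 as x → 0⁺.
The indeterminate product → 0, so the limit = 0.

Final answer: 0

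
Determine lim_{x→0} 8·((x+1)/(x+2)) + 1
Direct substitution at x = 0 gives 5.

Final answer: 5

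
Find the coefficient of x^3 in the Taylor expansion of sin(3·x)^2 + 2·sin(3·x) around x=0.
Expand to order 3: sin(3·x)^2 + 2·sin(3·x) = -9·x^3 + 9·x^2 + 6·x + O(x^4).
The coefficient of x^3 is -9.

Final answer: -9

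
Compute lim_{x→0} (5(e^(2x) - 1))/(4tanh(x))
Both numerator and denominator → 0 as x → 0; this is a 0/0 indeterminate form.
Expand each to leading order near x = 0: numerator ~ 10·x, denominator ~ 4·x.
The limit of the ratio is 5/2.

Final answer: 5/2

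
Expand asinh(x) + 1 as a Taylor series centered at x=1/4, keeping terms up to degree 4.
asinh(1/4) + 1 + 4·√(17)·(x - 1/4)/17 - 8·√(17)·(x - 1/4)^2/289 - 448·√(17)·(x - 1/4)^3/14739 + 1472·√(17)·(x - 1/4)^4/83521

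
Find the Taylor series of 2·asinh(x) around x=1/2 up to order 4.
2·asinh(1/2) + 4·√(5)·(x - 1/2)/5 - 4·√(5)·(x - 1/2)^2/25 - 16·√(5)·(x - 1/2)^3/375 + 8·√(5)·(x - 1/2)^4/125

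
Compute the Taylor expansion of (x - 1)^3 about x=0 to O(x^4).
x^3 - 3·x^2 + 3·x - 1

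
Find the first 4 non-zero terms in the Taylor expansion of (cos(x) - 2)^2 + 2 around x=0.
-7·x^6/180 + x^4/6 + x^2 + 3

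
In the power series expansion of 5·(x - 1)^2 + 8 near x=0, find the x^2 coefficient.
Expand to order 2: 5·(x - 1)^2 + 8 = 5·x^2 - 10·x + 13 + O(x^3).
The coefficient of x^2 is 5.

Final answer: 5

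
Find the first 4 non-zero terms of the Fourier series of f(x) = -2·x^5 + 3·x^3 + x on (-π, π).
(-514 - 4·π^4 + 86·π^2)·sin(x) + (-13·π^2 + 37/2 + 2·π^4)·sin(2·x) + (-4·π^4/3 - 214/81 + 134·π^2/27)·sin(3·x) + (-11·π^2/4 + 17/32 + π^4)·sin(4·x)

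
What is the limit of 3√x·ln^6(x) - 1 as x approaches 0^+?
The product is a 0·∞ indeterminate form at x → 0⁺.
Rewrite the product as 3·ln^6(x) / x^(-1/2) and apply L'Hôpital, or use the standard hierarchy x^(-1/2) ≫ |ln x|^6 as x → 0⁺.
The indeterminate product → 0, so the limit = -1.

Final answer: -1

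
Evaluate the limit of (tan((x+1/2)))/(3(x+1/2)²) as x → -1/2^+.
Both numerator and denominator → 0 as x → -1/2^+; this is a 0/0 indeterminate form.
Expand each to leading order near x = -1/2: numerator ~ (x + 1/2), denominator ~ 3·(x + 1/2)^2.
The limit of the ratio is ∞.

Final answer: ∞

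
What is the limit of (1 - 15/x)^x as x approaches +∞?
As x → +∞: this is the defining limit (1 - 15/x)^x → e^(-15).
Limit = e^(-15).

Final answer: e^(-15)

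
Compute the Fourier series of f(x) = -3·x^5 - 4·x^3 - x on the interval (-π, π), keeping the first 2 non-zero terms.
(-674 - 6·π^4 + 112·π^2)·sin(x) + (-11·π^2 + 35/2 + 3·π^4)·sin(2·x)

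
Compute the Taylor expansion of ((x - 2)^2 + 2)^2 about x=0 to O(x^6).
x^4 - 8·x^3 + 28·x^2 - 48·x + 36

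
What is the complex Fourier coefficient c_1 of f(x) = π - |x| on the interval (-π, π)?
Compute the real Fourier coefficients first: a_1 = 4/π, b_1 = 0.
Then c_1 = (a_1 − i·b_1)/2 = 2/π.

Final answer: 2/π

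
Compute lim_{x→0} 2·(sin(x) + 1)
Direct substitution at x = 0 gives 2.

Final answer: 2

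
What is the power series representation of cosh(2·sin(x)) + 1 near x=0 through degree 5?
2·x^2 + 2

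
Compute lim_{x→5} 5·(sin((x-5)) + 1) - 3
Direct substitution at x = 5 gives 2.

Final answer: 2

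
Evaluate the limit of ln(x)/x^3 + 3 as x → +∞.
The quotient is an ∞/∞ indeterminate form as x → +∞.
The polynomial denominator x^3 dominates the logarithmic numerator (any positive power of x ≫ ln(x) as x → ∞), so the quotient → 0.
Adding the constant: 0 + 3 = 3. Limit = 3.

Final answer: 3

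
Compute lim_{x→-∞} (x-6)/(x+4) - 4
Evaluate the dominant behaviour as x → -∞; each term tends to a finite value or vanishes.
Limit = -3.

Final answer: -3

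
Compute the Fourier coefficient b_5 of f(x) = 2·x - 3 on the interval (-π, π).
b_5 = (1/π) ∫_{-π}^{π} f(x)·sin(5x) dx.
Evaluate the integral (use parity and integration by parts as needed): b_5 = 4/5.

Final answer: 4/5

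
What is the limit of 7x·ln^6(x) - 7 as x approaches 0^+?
The product is a 0·∞ indeterminate form at x → 0⁺.
Rewrite the product as 7·ln^6(x) / x^(-1) and apply L'Hôpital, or use the standard hierarchy x^(-1) ≫ |ln x|^6 as x → 0⁺.
The indeterminate product → 0, so the limit = -7.

Final answer: -7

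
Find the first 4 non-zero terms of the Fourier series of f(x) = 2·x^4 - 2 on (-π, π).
(96 - 16·π^2)·cos(x) + (-6 + 4·π^2)·cos(2·x) + (32/27 - 16·π^2/9)·cos(3·x) - 2 + 2·π^4/5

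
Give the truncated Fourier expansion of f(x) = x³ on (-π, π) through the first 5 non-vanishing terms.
(-12 + 2·π^2)·sin(x) + (3/2 - π^2)·sin(2·x) + (-4/9 + 2·π^2/3)·sin(3·x) + (3/16 - π^2/2)·sin(4·x) + (-12/125 + 2·π^2/5)·sin(5·x)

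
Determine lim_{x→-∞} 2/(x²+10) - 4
Evaluate the dominant behaviour as x → -∞; each term tends to a finite value or vanishes.
Limit = -4.

Final answer: -4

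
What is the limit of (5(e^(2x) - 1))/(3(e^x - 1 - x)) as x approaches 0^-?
Both numerator and denominator → 0 as x → 0^-; this is a 0/0 indeterminate form.
Expand each to leading order near x = 0: numerator ~ 10·x, denominator ~ 3·x^2/2.
The limit of the ratio is -∞.

Final answer: -∞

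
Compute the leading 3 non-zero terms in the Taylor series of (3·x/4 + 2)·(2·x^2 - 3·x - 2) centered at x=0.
7·x^2/4 - 15·x/2 - 4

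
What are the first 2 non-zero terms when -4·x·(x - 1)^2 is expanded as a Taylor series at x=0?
8·x^2 - 4·x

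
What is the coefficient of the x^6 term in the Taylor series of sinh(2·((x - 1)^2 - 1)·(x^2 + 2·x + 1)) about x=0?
Expand to order 6: sinh(2·((x - 1)^2 - 1)·(x^2 + 2·x + 1)) = -84·x^6 - 1208·x^5/15 - 46·x^4 - 32·x^3/3 - 6·x^2 - 4·x + O(x^7).
The coefficient of x^6 is -84.

Final answer: -84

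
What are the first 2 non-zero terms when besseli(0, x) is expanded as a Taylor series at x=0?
x^2/4 + 1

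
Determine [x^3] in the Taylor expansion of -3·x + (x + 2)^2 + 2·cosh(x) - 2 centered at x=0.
Expand to order 3: -3·x + (x + 2)^2 + 2·cosh(x) - 2 = 2·x^2 + x + 4 + O(x^4).
The coefficient of x^3 is 0.

Final answer: 0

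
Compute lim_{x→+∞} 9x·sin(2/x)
As x → +∞: let u = 2/x → 0⁺; then 9·x·sin(2/x) = 9·2·sin(u)/u → 9·2·1 = 18.
Limit = 18.

Final answer: 18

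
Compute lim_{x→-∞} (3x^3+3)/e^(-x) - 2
The quotient is an ∞/∞ indeterminate form as x → -∞.
Compare growth rates of the dominant terms (exponentials ≫ polynomials ≫ logarithms), or apply L'Hôpital's rule; the quotient → 0.
Adding the constant: 0 - 2 = -2. Limit = -2.

Final answer: -2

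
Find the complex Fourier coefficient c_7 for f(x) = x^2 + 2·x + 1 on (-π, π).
Compute the real Fourier coefficients first: a_7 = -4/49, b_7 = 4/7.
Then c_7 = (a_7 − i·b_7)/2 = -2/49 - 2·i/7.

Final answer: -2/49 - 2·i/7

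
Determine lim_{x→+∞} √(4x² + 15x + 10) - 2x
As x → +∞: multiply by the conjugate to get (15x+10)/(√(4x²+15x+10)+2x); the denominator ~ 4x, so the limit is 15/4.
Limit = 15/4.

Final answer: 15/4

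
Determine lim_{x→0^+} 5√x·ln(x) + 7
The product is a 0·∞ indeterminate form at x → 0⁺.
Rewrite the product as 5·ln(x) / x^(-1/2) and apply L'Hôpital, or use the standard hierarchy x^(-1/2) ≫ |ln x| as x → 0⁺.
The indeterminate product → 0, so the limit = 7.

Final answer: 7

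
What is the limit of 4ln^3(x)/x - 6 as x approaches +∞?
The quotient is an ∞/∞ indeterminate form as x → +∞.
The polynomial denominator x dominates the logarithmic numerator (any positive power of x ≫ ln^3(x) as x → ∞), so the quotient → 0.
Adding the constant: 0 - 6 = -6. Limit = -6.

Final answer: -6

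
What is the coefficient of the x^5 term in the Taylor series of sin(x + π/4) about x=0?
Expand to order 5: sin(x + π/4) = √(2)·x^5/240 + √(2)·x^4/48 - √(2)·x^3/12 - √(2)·x^2/4 + √(2)·x/2 + √(2)/2 + O(x^6).
The coefficient of x^5 is √(2)/240.

Final answer: √(2)/240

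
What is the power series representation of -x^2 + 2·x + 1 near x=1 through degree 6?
2 - (x - 1)^2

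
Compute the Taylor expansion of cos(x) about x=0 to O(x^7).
-x^6/720 + x^4/24 - x^2/2 + 1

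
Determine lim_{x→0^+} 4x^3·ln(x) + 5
The product is a 0·∞ indeterminate form at x → 0⁺.
Rewrite the product as 4·ln(x) / x^(-3) and apply L'Hôpital, or use the standard hierarchy x^(-3) ≫ |ln x| as x → 0⁺.
The indeterminate product → 0, so the limit = 5.

Final answer: 5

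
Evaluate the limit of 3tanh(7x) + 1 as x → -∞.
Evaluate the dominant behaviour as x → -∞; each term tends to a finite value or vanishes.
Limit = -2.

Final answer: -2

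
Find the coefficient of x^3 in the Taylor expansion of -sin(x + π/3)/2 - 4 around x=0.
Expand to order 3: -sin(x + π/3)/2 - 4 = x^3/24 + √(3)·x^2/8 - x/4 - 4 - √(3)/4 + O(x^4).
The coefficient of x^3 is 1/24.

Final answer: 1/24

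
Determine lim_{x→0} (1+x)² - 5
Direct substitution at x = 0 gives -4.

Final answer: -4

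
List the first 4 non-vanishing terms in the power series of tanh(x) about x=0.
-17·x^7/315 + 2·x^5/15 - x^3/3 + x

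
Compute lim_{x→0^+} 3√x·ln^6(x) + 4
The product is a 0·∞ indeterminate form at x → 0⁺.
Rewrite the product as 3·ln^6(x) / x^(-1/2) and apply L'Hôpital, or use the standard hierarchy x^(-1/2) ≫ |ln x|^6 as x → 0⁺.
The indeterminate product → 0, so the limit = 4.

Final answer: 4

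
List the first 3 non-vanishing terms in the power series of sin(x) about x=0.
x^5/120 - x^3/6 + x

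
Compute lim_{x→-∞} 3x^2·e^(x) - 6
The product is a 0·∞ indeterminate form at x → -∞.
Rewrite the product as 3x^2 / e^(-x) (an ∞/∞ form) and apply L'Hôpital, or use the standard hierarchy e^(|x|) ≫ |x^2| as x → -∞.
The indeterminate product → 0, so the limit = -6.

Final answer: -6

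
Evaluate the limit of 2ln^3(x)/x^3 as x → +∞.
This is an ∞/∞ indeterminate form as x → +∞.
The polynomial denominator x^3 dominates the logarithmic numerator (any positive power of x ≫ ln^3(x) as x → ∞), so the quotient → 0.
Limit = 0.

Final answer: 0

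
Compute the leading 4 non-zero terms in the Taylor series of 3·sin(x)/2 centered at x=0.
-x^7/3360 + x^5/80 - x^3/4 + 3·x/2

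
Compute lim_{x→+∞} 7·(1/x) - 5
Evaluate the dominant behaviour as x → +∞; each term tends to a finite value or vanishes.
Limit = -5.

Final answer: -5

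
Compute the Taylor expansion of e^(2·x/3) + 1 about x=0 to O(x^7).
4·x^6/32805 + 4·x^5/3645 + 2·x^4/243 + 4·x^3/81 + 2·x^2/9 + 2·x/3 + 2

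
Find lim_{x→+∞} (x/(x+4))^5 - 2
As x → +∞: x/(x+4) = 1/(1 + 4/x) → 1, and the 5th power of a limit-1 base also → 1; with the additive constant, 1 - 2 = -1.
Limit = -1.

Final answer: -1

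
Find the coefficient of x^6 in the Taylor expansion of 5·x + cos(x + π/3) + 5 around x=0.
Expand to order 6: 5·x + cos(x + π/3) + 5 = -x^6/1440 - √(3)·x^5/240 + x^4/48 + √(3)·x^3/12 - x^2/4 + x·(5 - √(3)/2) + 11/2 + O(x^7).
The coefficient of x^6 is -1/1440.

Final answer: -1/1440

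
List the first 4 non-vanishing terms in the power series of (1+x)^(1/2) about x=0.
x^3/16 - x^2/8 + x/2 + 1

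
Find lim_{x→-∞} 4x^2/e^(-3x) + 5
The quotient is an ∞/∞ indeterminate form as x → -∞.
Compare growth rates of the dominant terms (exponentials ≫ polynomials ≫ logarithms), or apply L'Hôpital's rule; the quotient → 0.
Adding the constant: 0 + 5 = 5. Limit = 5.

Final answer: 5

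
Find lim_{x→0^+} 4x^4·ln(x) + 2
The product is a 0·∞ indeterminate form at x → 0⁺.
Rewrite the product as 4·ln(x) / x^(-4) and apply L'Hôpital, or use the standard hierarchy x^(-4) ≫ |ln x| as x → 0⁺.
The indeterminate product → 0, so the limit = 2.

Final answer: 2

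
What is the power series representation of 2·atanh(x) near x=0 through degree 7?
2·x^7/7 + 2·x^5/5 + 2·x^3/3 + 2·x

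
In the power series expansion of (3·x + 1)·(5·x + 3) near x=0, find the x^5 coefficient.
Expand to order 5: (3·x + 1)·(5·x + 3) = 15·x^2 + 14·x + 3 + O(x^6).
The coefficient of x^5 is 0.

Final answer: 0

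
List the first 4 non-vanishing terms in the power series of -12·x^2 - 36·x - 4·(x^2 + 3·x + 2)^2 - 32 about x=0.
-24·x^3 - 64·x^2 - 84·x - 48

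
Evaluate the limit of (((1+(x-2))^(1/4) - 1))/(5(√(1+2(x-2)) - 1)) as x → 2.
Both numerator and denominator → 0 as x → 2; this is a 0/0 indeterminate form.
Expand each to leading order near x = 2: numerator ~ (x - 2)/4, denominator ~ 5·(x - 2).
The limit of the ratio is 1/20.

Final answer: 1/20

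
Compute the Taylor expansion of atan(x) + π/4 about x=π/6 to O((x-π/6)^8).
atan(π/6) + π/4 + 36·(x - π/6)/(π^2 + 36) - 216·π·(x - π/6)^2/(π^4 + 72·π^2 + 1296) + (-15552 + 1296·π^2)·(x - π/6)^3/(π^6 + 108·π^4 + 3888·π^2 + 46656) + (-7776·π^3 + 279936·π)·(x - π/6)^4/(π^8 + 144·π^6 + 7776·π^4 + 1679616 + 186624·π^2) + (-16796160·π^2 + 233280·π^4 + 60466176)·(x - π/6)^5/(5·π^10 + 900·π^8 + 64800·π^6 + 2332800·π^4 + 302330880 + 41990400·π^2) + (-362797056·π - 279936·π^5 + 33592320·π^3)·(x - π/6)^6/(π^12 + 216·π^10 + 19440·π^8 + 933120·π^6 + 2176782336 + 25194240·π^4 + 362797056·π^2) + (-2116316160·π^4 - 78364164096 + 11757312·π^6 + 45712429056·π^2)·(x - π/6)^7/(7·π^14 + 1764·π^12 + 190512·π^10 + 11430720·π^8 + 411505920·π^6 + 548549148672 + 8888527872·π^4 + 106662334464·π^2)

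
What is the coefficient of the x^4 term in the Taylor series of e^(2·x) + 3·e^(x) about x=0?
Expand to order 4: e^(2·x) + 3·e^(x) = 19·x^4/24 + 11·x^3/6 + 7·x^2/2 + 5·x + 4 + O(x^5).
The coefficient of x^4 is 19/24.

Final answer: 19/24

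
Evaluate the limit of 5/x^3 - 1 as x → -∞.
Evaluate the dominant behaviour as x → -∞; each term tends to a finite value or vanishes.
Limit = -1.

Final answer: -1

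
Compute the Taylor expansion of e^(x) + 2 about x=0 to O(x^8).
x^7/5040 + x^6/720 + x^5/120 + x^4/24 + x^3/6 + x^2/2 + x + 3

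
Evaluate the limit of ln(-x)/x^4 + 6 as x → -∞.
The quotient is an ∞/∞ indeterminate form as x → -∞.
Compare growth rates of the dominant terms (exponentials ≫ polynomials ≫ logarithms), or apply L'Hôpital's rule; the quotient → 0.
Adding the constant: 0 + 6 = 6. Limit = 6.

Final answer: 6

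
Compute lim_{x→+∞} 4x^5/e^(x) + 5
The quotient is an ∞/∞ indeterminate form as x → +∞.
The exponential denominator e^(x) dominates the polynomial numerator (e^x ≫ x^5 as x → ∞), so the quotient → 0.
Adding the constant: 0 + 5 = 5. Limit = 5.

Final answer: 5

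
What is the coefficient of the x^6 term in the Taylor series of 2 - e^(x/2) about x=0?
Expand to order 6: 2 - e^(x/2) = -x^6/46080 - x^5/3840 - x^4/384 - x^3/48 - x^2/8 - x/2 + 1 + O(x^7).
The coefficient of x^6 is -1/46080.

Final answer: -1/46080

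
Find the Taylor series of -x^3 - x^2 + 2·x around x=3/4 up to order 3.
33/64 - 19·(x - 3/4)/16 - 13·(x - 3/4)^2/4 - (x - 3/4)^3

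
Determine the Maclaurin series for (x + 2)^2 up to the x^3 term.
x^2 + 4·x + 4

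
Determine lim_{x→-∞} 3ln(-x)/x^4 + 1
The quotient is an ∞/∞ indeterminate form as x → -∞.
Compare growth rates of the dominant terms (exponentials ≫ polynomials ≫ logarithms), or apply L'Hôpital's rule; the quotient → 0.
Adding the constant: 0 + 1 = 1. Limit = 1.

Final answer: 1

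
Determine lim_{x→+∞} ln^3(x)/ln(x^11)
This is an ∞/∞ indeterminate form as x → +∞.
Write ln(x^11) = 11·ln(x), reducing the quotient to ln^2(x)/11 → ∞.
Limit = ∞.

Final answer: ∞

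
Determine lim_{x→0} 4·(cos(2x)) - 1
Direct substitution at x = 0 gives 3.

Final answer: 3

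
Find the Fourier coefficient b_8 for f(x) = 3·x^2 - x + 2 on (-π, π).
b_8 = (1/π) ∫_{-π}^{π} f(x)·sin(8x) dx.
Evaluate the integral (use parity and integration by parts as needed): b_8 = 1/4.

Final answer: 1/4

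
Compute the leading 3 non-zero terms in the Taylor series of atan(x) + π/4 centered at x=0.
-x^3/3 + x + π/4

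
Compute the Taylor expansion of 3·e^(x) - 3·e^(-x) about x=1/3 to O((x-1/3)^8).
(-3 + 3·e^(2/3))·e^(-1/3) + (3 + 3·e^(2/3))·e^(-1/3)·(x - 1/3) + (-3 + 3·e^(2/3))·e^(-1/3)·(x - 1/3)^2/2 + (1 + e^(2/3))·e^(-1/3)·(x - 1/3)^3/2 + (-1 + e^(2/3))·e^(-1/3)·(x - 1/3)^4/8 + (1 + e^(2/3))·e^(-1/3)·(x - 1/3)^5/40 + (-1 + e^(2/3))·e^(-1/3)·(x - 1/3)^6/240 + (1 + e^(2/3))·e^(-1/3)·(x - 1/3)^7/1680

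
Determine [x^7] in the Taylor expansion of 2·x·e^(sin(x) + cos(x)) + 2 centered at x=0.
71·e/360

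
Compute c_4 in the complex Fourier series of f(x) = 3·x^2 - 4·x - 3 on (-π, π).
Compute the real Fourier coefficients first: a_4 = 3/4, b_4 = 2.
Then c_4 = (a_4 − i·b_4)/2 = 3/8 - i.

Final answer: 3/8 - i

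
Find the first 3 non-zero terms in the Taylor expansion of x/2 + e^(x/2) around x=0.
x^2/8 + x + 1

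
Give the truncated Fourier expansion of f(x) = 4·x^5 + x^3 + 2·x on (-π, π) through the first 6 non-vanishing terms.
(-158·π^2 + 8·π^4 + 952)·sin(x) + (-4·π^4 - 61/2 + 19·π^2)·sin(2·x) + (-142·π^2/27 + 392/81 + 8·π^4/3)·sin(3·x) + (-2·π^4 - 7/4 + 2·π^2)·sin(4·x) + (-22·π^2/25 + 632/625 + 8·π^4/5)·sin(5·x) + (-4·π^4/3 - 119/162 + 11·π^2/27)·sin(6·x)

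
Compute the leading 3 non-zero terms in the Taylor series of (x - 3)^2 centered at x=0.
x^2 - 6·x + 9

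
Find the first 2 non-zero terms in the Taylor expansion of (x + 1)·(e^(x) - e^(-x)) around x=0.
2·x^2 + 2·x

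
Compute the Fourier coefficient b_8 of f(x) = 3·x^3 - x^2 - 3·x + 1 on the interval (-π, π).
b_8 = (1/π) ∫_{-π}^{π} f(x)·sin(8x) dx.
Evaluate the integral (use parity and integration by parts as needed): b_8 = 105/128 - 3·π^2/4.

Final answer: 105/128 - 3·π^2/4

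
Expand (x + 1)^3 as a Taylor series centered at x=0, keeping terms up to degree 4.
x^3 + 3·x^2 + 3·x + 1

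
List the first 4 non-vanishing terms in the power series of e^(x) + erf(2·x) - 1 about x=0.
x^4/24 + x^3·(1/6 - 16/(3·√(π))) + x^2/2 + x·(1 + 4/√(π))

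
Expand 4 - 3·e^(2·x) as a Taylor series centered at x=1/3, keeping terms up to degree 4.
-3·e^(2/3) + 4 - 6·e^(2/3)·(x - 1/3) - 6·e^(2/3)·(x - 1/3)^2 - 4·e^(2/3)·(x - 1/3)^3 - 2·e^(2/3)·(x - 1/3)^4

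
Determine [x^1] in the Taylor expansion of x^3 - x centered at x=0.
Expand to order 1: x^3 - x = -x + O(x^2).
The coefficient of x^1 is -1.

Final answer: -1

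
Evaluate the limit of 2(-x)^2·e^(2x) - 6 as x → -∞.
The product is a 0·∞ indeterminate form at x → -∞.
Rewrite the product as 2(-x)^2 / e^(-2x) (an ∞/∞ form) and apply L'Hôpital, or use the standard hierarchy e^(2|x|) ≫ |(-x)^2| as x → -∞.
The indeterminate product → 0, so the limit = -6.

Final answer: -6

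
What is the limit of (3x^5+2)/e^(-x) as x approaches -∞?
This is an ∞/∞ indeterminate form as x → -∞.
Compare growth rates of the dominant terms (exponentials ≫ polynomials ≫ logarithms), or apply L'Hôpital's rule; the quotient → 0.
Limit = 0.

Final answer: 0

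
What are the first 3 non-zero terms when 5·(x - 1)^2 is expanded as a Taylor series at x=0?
5·x^2 - 10·x + 5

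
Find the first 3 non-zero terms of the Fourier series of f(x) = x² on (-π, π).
-4·cos(x) + cos(2·x) + π^2/3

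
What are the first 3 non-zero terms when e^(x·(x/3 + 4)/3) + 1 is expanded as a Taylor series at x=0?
x^2 + 4·x/3 + 2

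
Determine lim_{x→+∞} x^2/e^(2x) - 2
The quotient is an ∞/∞ indeterminate form as x → +∞.
The exponential denominator e^(2x) dominates the polynomial numerator (e^x ≫ x^2 as x → ∞), so the quotient → 0.
Adding the constant: 0 - 2 = -2. Limit = -2.

Final answer: -2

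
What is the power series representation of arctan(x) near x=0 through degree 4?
-x^3/3 + x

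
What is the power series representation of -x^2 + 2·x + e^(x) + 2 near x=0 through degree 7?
x^7/5040 + x^6/720 + x^5/120 + x^4/24 + x^3/6 - x^2/2 + 3·x + 3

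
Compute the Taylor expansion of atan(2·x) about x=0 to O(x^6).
32·x^5/5 - 8·x^3/3 + 2·x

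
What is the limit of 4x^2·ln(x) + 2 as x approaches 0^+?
The product is a 0·∞ indeterminate form at x → 0⁺.
Rewrite the product as 4·ln(x) / x^(-2) and apply L'Hôpital, or use the standard hierarchy x^(-2) ≫ |ln x| as x → 0⁺.
The indeterminate product → 0, so the limit = 2.

Final answer: 2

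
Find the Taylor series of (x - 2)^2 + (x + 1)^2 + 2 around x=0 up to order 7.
2·x^2 - 2·x + 7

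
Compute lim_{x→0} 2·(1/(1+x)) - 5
Direct substitution at x = 0 gives -3.

Final answer: -3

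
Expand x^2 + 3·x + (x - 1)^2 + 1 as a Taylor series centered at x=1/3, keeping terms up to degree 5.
23/9 + 7·(x - 1/3)/3 + 2·(x - 1/3)^2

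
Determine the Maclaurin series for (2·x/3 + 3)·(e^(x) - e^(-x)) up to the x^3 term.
x^3 + 4·x^2/3 + 6·x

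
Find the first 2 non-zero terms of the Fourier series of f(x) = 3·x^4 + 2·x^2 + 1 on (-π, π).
(136 - 24·π^2)·cos(x) + 1 + 2·π^2/3 + 3·π^4/5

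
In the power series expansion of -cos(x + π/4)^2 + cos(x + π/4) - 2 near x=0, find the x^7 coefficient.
Expand to order 7: -cos(x + π/4)^2 + cos(x + π/4) - 2 = x^7·(-4/315 + √(2)/10080) - √(2)·x^6/1440 + x^5·(2/15 - √(2)/240) + √(2)·x^4/48 + x^3·(-2/3 + √(2)/12) - √(2)·x^2/4 + x·(1 - √(2)/2) - 5/2 + √(2)/2 + O(x^8).
The coefficient of x^7 is -4/315 + √(2)/10080.

Final answer: -4/315 + √(2)/10080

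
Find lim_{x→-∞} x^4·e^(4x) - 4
The product is a 0·∞ indeterminate form at x → -∞.
Rewrite the product as x^4 / e^(-4x) (an ∞/∞ form) and apply L'Hôpital, or use the standard hierarchy e^(4|x|) ≫ |x^4| as x → -∞.
The indeterminate product → 0, so the limit = -4.

Final answer: -4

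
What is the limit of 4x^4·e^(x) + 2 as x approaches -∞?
The product is a 0·∞ indeterminate form at x → -∞.
Rewrite the product as 4x^4 / e^(-x) (an ∞/∞ form) and apply L'Hôpital, or use the standard hierarchy e^(|x|) ≫ |x^4| as x → -∞.
The indeterminate product → 0, so the limit = 2.

Final answer: 2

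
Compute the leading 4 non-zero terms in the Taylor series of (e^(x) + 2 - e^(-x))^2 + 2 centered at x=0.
4·x^3/3 + 4·x^2 + 8·x + 6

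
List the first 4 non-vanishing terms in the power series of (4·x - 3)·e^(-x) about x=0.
5·x^3/2 - 11·x^2/2 + 7·x - 3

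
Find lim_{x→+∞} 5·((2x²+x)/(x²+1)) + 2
Evaluate the dominant behaviour as x → +∞; each term tends to a finite value or vanishes.
Limit = 12.

Final answer: 12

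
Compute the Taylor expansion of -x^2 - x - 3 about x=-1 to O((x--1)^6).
-3 + (x + 1) - (x + 1)^2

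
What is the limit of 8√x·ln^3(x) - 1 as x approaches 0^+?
The product is a 0·∞ indeterminate form at x → 0⁺.
Rewrite the product as 8·ln^3(x) / x^(-1/2) and apply L'Hôpital, or use the standard hierarchy x^(-1/2) ≫ |ln x|^3 as x → 0⁺.
The indeterminate product → 0, so the limit = -1.

Final answer: -1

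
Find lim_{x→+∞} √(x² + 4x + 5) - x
This is an ∞ − ∞ indeterminate form.
Multiply and divide by the conjugate √(x²+4x + 5) + x; the x² terms cancel, leaving (4x + 5)/(√(x²+4x + 5)+x) → 4/2 = 2.
Limit = 2.

Final answer: 2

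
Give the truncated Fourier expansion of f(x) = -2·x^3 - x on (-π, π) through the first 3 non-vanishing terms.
(22 - 4·π^2)·sin(x) + (-2 + 2·π^2)·sin(2·x) + (2/9 - 4·π^2/3)·sin(3·x)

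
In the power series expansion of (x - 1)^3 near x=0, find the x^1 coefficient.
Expand to order 1: (x - 1)^3 = 3·x - 1 + O(x^2).
The coefficient of x^1 is 3.

Final answer: 3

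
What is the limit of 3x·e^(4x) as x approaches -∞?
This is a 0·∞ indeterminate form at x → -∞.
Rewrite the product as 3x / e^(-4x) (an ∞/∞ form) and apply L'Hôpital, or use the standard hierarchy e^(4|x|) ≫ |x| as x → -∞.
The indeterminate product → 0, so the limit = 0.

Final answer: 0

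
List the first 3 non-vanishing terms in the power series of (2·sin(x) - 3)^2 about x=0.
4·x^2 - 12·x + 9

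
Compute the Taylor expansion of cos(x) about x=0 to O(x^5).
x^4/24 - x^2/2 + 1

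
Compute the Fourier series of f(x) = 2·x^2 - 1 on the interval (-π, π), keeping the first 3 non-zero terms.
-8·cos(x) + 2·cos(2·x) - 1 + 2·π^2/3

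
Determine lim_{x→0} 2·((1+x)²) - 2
Direct substitution at x = 0 gives 0.

Final answer: 0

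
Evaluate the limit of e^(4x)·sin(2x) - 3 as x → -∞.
Evaluate the dominant behaviour as x → -∞; each term tends to a finite value or vanishes.
Limit = -3.

Final answer: -3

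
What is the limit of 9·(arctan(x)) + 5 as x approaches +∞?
Evaluate the dominant behaviour as x → +∞; each term tends to a finite value or vanishes.
Limit = 5 + 9·π/2.

Final answer: 5 + 9·π/2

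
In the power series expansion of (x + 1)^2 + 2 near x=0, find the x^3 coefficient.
Expand to order 3: (x + 1)^2 + 2 = x^2 + 2·x + 3 + O(x^4).
The coefficient of x^3 is 0.

Final answer: 0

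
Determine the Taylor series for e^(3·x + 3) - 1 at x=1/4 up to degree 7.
-1 + e^(15/4) + 3·e^(15/4)·(x - 1/4) + 9·e^(15/4)·(x - 1/4)^2/2 + 9·e^(15/4)·(x - 1/4)^3/2 + 27·e^(15/4)·(x - 1/4)^4/8 + 81·e^(15/4)·(x - 1/4)^5/40 + 81·e^(15/4)·(x - 1/4)^6/80 + 243·e^(15/4)·(x - 1/4)^7/560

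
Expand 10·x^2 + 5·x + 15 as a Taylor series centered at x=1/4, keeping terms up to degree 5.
135/8 + 10·(x - 1/4) + 10·(x - 1/4)^2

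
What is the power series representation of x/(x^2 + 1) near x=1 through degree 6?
1/2 - (x - 1)^2/4 + (x - 1)^3/4 - (x - 1)^4/8 + (x - 1)^6/16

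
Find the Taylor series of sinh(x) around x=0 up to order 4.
x^3/6 + x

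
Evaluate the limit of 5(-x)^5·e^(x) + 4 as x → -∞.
The product is a 0·∞ indeterminate form at x → -∞.
Rewrite the product as 5(-x)^5 / e^(-x) (an ∞/∞ form) and apply L'Hôpital, or use the standard hierarchy e^(|x|) ≫ |(-x)^5| as x → -∞.
The indeterminate product → 0, so the limit = 4.

Final answer: 4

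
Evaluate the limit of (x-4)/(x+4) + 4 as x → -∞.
Evaluate the dominant behaviour as x → -∞; each term tends to a finite value or vanishes.
Limit = 5.

Final answer: 5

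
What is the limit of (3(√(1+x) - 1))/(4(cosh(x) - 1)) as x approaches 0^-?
Both numerator and denominator → 0 as x → 0^-; this is a 0/0 indeterminate form.
Expand each to leading order near x = 0: numerator ~ 3·x/2, denominator ~ 2·x^2.
The limit of the ratio is -∞.

Final answer: -∞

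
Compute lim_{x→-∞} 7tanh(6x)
Evaluate the dominant behaviour as x → -∞; each term tends to a finite value or vanishes.
Limit = -7.

Final answer: -7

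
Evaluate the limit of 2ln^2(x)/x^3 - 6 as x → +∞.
The quotient is an ∞/∞ indeterminate form as x → +∞.
The polynomial denominator x^3 dominates the logarithmic numerator (any positive power of x ≫ ln^2(x) as x → ∞), so the quotient → 0.
Adding the constant: 0 - 6 = -6. Limit = -6.

Final answer: -6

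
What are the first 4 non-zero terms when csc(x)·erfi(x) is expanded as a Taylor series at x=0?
247·x^6/(2520·√(π)) + 7·x^4/(20·√(π)) + x^2/√(π) + 2/√(π)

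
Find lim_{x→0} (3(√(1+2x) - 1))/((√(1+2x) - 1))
Both numerator and denominator → 0 as x → 0; this is a 0/0 indeterminate form.
Expand each to leading order near x = 0: numerator ~ 3·x, denominator ~ x.
The limit of the ratio is 3.

Final answer: 3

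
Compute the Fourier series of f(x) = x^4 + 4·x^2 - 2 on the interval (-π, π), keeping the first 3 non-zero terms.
(32 - 8·π^2)·cos(x) + (1 + 2·π^2)·cos(2·x) - 2 + 4·π^2/3 + π^4/5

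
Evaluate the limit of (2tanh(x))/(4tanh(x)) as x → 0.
Both numerator and denominator → 0 as x → 0; this is a 0/0 indeterminate form.
Expand each to leading order near x = 0: numerator ~ 2·x, denominator ~ 4·x.
The limit of the ratio is 1/2.

Final answer: 1/2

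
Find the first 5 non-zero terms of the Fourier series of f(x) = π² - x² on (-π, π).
4·cos(x) - cos(2·x) + 4·cos(3·x)/9 - cos(4·x)/4 + 2·π^2/3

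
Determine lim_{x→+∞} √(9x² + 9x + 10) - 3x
As x → +∞: multiply by the conjugate to get (9x+10)/(√(9x²+9x+10)+3x); the denominator ~ 6x, so the limit is 9/6 = 3/2.
Limit = 3/2.

Final answer: 3/2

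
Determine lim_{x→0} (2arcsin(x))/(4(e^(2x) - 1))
Both numerator and denominator → 0 as x → 0; this is a 0/0 indeterminate form.
Expand each to leading order near x = 0: numerator ~ 2·x, denominator ~ 8·x.
The limit of the ratio is 1/4.

Final answer: 1/4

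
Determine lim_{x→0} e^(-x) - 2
Direct substitution at x = 0 gives -1.

Final answer: -1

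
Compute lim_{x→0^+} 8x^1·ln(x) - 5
The product is a 0·∞ indeterminate form at x → 0⁺.
Rewrite the product as 8·ln(x) / x^(-1) and apply L'Hôpital, or use the standard hierarchy x^(-1) ≫ |ln x| as x → 0⁺.
The indeterminate product → 0, so the limit = -5.

Final answer: -5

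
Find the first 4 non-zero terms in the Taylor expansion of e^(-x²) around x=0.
-x^6/6 + x^4/2 - x^2 + 1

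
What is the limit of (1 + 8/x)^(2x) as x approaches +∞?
As x → +∞: write (1 + 8/x)^(2x) = ((1 + 8/x)^x)^2 → (e^8)^2 = e^16.
Limit = e^(16).

Final answer: e^(16)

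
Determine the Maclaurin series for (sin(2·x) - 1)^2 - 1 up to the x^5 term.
-8·x^5/15 - 16·x^4/3 + 8·x^3/3 + 4·x^2 - 4·x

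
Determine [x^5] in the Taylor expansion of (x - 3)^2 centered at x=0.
Expand to order 5: (x - 3)^2 = x^2 - 6·x + 9 + O(x^6).
The coefficient of x^5 is 0.

Final answer: 0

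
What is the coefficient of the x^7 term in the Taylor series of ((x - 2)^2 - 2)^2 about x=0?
Expand to order 7: ((x - 2)^2 - 2)^2 = x^4 - 8·x^3 + 20·x^2 - 16·x + 4 + O(x^8).
The coefficient of x^7 is 0.

Final answer: 0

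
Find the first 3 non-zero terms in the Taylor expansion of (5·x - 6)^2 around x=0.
25·x^2 - 60·x + 36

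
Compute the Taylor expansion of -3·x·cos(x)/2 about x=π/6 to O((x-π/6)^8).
-√(3)·π/8 + (-3·√(3)/4 + π/8)·(x - π/6) + (√(3)·π/16 + 3/4)·(x - π/6)^2 + (-π/48 + 3·√(3)/8)·(x - π/6)^3 + (-1/8 - √(3)·π/192)·(x - π/6)^4 + (-√(3)/32 + π/960)·(x - π/6)^5 + (√(3)·π/5760 + 1/160)·(x - π/6)^6 + (-π/40320 + √(3)/960)·(x - π/6)^7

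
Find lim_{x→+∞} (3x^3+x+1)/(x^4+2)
This is an ∞/∞ indeterminate form as x → +∞.
Divide numerator and denominator by x^4 and let the lower-order terms vanish; the numerator's degree 3 is below the denominator's degree 4, so the quotient → 0.
Limit = 0.

Final answer: 0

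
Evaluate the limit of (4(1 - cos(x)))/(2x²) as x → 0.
Both numerator and denominator → 0 as x → 0; this is a 0/0 indeterminate form.
Expand each to leading order near x = 0: numerator ~ 2·x^2, denominator ~ 2·x^2.
The limit of the ratio is 1.

Final answer: 1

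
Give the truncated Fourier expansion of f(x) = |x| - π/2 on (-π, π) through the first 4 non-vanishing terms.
-4·cos(x)/π - 4·cos(3·x)/(9·π) - 4·cos(5·x)/(25·π) - 4·cos(7·x)/(49·π)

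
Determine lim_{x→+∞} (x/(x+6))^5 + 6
As x → +∞: x/(x+6) = 1/(1 + 6/x) → 1, and the 5th power of a limit-1 base also → 1; with the additive constant, 1 + 6 = 7.
Limit = 7.

Final answer: 7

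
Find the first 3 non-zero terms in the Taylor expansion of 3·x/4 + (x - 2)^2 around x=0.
x^2 - 13·x/4 + 4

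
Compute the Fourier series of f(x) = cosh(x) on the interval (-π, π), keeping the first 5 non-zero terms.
-cos(x)·sinh(π)/π + 2·cos(2·x)·sinh(π)/(5·π) - cos(3·x)·sinh(π)/(5·π) + 2·cos(4·x)·sinh(π)/(17·π) + sinh(π)/π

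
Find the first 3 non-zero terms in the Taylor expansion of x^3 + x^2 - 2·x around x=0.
x^3 + x^2 - 2·x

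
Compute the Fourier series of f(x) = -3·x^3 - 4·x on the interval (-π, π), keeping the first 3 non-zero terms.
(28 - 6·π^2)·sin(x) + (-1/2 + 3·π^2)·sin(2·x) + (-2·π^2 - 4/3)·sin(3·x)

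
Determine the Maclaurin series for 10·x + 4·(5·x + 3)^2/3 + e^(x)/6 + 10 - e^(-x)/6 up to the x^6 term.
x^5/360 + x^3/18 + 100·x^2/3 + 151·x/3 + 22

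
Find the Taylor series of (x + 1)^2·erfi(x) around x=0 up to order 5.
13·x^5/(15·√(π)) + 4·x^4/(3·√(π)) + 8·x^3/(3·√(π)) + 4·x^2/√(π) + 2·x/√(π)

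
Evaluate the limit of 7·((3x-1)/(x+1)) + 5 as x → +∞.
Evaluate the dominant behaviour as x → +∞; each term tends to a finite value or vanishes.
Limit = 26.

Final answer: 26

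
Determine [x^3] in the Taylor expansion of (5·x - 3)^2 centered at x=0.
Expand to order 3: (5·x - 3)^2 = 25·x^2 - 30·x + 9 + O(x^4).
The coefficient of x^3 is 0.

Final answer: 0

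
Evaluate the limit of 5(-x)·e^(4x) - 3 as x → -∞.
The product is a 0·∞ indeterminate form at x → -∞.
Rewrite the product as 5(-x) / e^(-4x) (an ∞/∞ form) and apply L'Hôpital, or use the standard hierarchy e^(4|x|) ≫ |(-x)| as x → -∞.
The indeterminate product → 0, so the limit = -3.

Final answer: -3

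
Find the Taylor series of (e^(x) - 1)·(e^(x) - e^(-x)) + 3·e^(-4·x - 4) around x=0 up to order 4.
x^4·(32·e^(-4) + 2/3) + x^3·(1 - 32·e^(-4)) + x^2·(24·e^(-4) + 2) - 12·x·e^(-4) + 3·e^(-4)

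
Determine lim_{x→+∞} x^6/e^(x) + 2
The quotient is an ∞/∞ indeterminate form as x → +∞.
The exponential denominator e^(x) dominates the polynomial numerator (e^x ≫ x^6 as x → ∞), so the quotient → 0.
Adding the constant: 0 + 2 = 2. Limit = 2.

Final answer: 2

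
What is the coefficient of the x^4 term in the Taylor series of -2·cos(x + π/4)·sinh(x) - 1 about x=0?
Expand to order 4: -2·cos(x + π/4)·sinh(x) - 1 = √(2)·x^3/3 + √(2)·x^2 - √(2)·x - 1 + O(x^5).
The coefficient of x^4 is 0.

Final answer: 0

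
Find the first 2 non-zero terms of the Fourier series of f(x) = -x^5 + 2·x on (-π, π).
(-236 - 2·π^4 + 40·π^2)·sin(x) + (-5·π^2 + 11/2 + π^4)·sin(2·x)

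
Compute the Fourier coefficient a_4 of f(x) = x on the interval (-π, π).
a_4 = (1/π) ∫_{-π}^{π} f(x)·cos(4x) dx.
Evaluate the integral (use parity and integration by parts as needed): a_4 = 0.

Final answer: 0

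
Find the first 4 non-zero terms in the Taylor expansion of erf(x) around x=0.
-x^7/(21·√(π)) + x^5/(5·√(π)) - 2·x^3/(3·√(π)) + 2·x/√(π)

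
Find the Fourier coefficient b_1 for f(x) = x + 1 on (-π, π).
b_1 = (1/π) ∫_{-π}^{π} f(x)·sin(1x) dx.
Evaluate the integral (use parity and integration by parts as needed): b_1 = 2.

Final answer: 2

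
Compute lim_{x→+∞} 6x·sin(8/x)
As x → +∞: let u = 8/x → 0⁺; then 6·x·sin(8/x) = 6·8·sin(u)/u → 6·8·1 = 48.
Limit = 48.

Final answer: 48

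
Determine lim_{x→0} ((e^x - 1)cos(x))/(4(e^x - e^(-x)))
Both numerator and denominator → 0 as x → 0; this is a 0/0 indeterminate form.
Expand each to leading order near x = 0: numerator ~ x, denominator ~ 8·x.
The limit of the ratio is 1/8.

Final answer: 1/8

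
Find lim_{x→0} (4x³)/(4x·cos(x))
Both numerator and denominator → 0 as x → 0; this is a 0/0 indeterminate form.
Expand each to leading order near x = 0: numerator ~ 4·x^3, denominator ~ 4·x.
The limit of the ratio is 0.

Final answer: 0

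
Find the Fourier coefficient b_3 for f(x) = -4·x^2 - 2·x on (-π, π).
b_3 = (1/π) ∫_{-π}^{π} f(x)·sin(3x) dx.
Evaluate the integral (use parity and integration by parts as needed): b_3 = -4/3.

Final answer: -4/3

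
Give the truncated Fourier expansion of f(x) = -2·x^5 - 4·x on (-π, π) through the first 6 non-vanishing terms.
(-488 - 4·π^4 + 80·π^2)·sin(x) + (-10·π^2 + 19 + 2·π^4)·sin(2·x) + (-4·π^4/3 - 376/81 + 80·π^2/27)·sin(3·x) + (-5·π^2/4 + 79/32 + π^4)·sin(4·x) + (-4·π^4/5 - 1096/625 + 16·π^2/25)·sin(5·x) + (-10·π^2/27 + 113/81 + 2·π^4/3)·sin(6·x)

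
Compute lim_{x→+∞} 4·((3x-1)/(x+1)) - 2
Evaluate the dominant behaviour as x → +∞; each term tends to a finite value or vanishes.
Limit = 10.

Final answer: 10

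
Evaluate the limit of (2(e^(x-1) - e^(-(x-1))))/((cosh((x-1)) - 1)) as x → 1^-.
Both numerator and denominator → 0 as x → 1^-; this is a 0/0 indeterminate form.
Expand each to leading order near x = 1: numerator ~ 4·(x - 1), denominator ~ (x - 1)^2/2.
The limit of the ratio is -∞.

Final answer: -∞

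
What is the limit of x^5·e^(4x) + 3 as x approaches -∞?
The product is a 0·∞ indeterminate form at x → -∞.
Rewrite the product as x^5 / e^(-4x) (an ∞/∞ form) and apply L'Hôpital, or use the standard hierarchy e^(4|x|) ≫ |x^5| as x → -∞.
The indeterminate product → 0, so the limit = 3.

Final answer: 3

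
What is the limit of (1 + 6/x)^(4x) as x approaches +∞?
As x → +∞: write (1 + 6/x)^(4x) = ((1 + 6/x)^x)^4 → (e^6)^4 = e^24.
Limit = e^(24).

Final answer: e^(24)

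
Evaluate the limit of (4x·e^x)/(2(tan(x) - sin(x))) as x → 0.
Both numerator and denominator → 0 as x → 0; this is a 0/0 indeterminate form.
Expand each to leading order near x = 0: numerator ~ 4·x, denominator ~ x^3.
The limit of the ratio is ∞.

Final answer: ∞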